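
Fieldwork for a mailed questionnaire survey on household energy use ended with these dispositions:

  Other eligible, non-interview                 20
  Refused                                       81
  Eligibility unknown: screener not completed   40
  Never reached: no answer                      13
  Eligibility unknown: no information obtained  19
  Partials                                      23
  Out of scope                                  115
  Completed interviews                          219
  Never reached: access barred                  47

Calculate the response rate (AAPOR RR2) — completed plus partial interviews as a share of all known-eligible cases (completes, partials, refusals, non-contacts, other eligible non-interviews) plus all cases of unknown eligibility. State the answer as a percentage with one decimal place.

52.4%

No contact after all attempts = 13 + 47 = 60
Undetermined eligibility = 40 + 19 = 59
Num = 219 + 23 = 242
Denom = 219 + 23 + 81 + 60 + 20 + 59 = 462
RR2 = 242 / 462 = 0.5238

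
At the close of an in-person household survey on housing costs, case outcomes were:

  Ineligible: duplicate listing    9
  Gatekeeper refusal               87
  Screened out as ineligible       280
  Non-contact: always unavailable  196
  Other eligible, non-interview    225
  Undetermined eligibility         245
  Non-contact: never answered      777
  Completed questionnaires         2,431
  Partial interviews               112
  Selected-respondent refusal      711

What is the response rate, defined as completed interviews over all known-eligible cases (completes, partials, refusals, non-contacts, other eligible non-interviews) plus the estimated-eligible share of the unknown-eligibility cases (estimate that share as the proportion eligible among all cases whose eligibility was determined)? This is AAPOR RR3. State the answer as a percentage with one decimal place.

Refusal or break-off = 87 + 711 = 798
Non-contacts = 777 + 196 = 973
Not eligible = 280 + 9 = 289
Numerator → 2431
Eligible (known) → 2431 + 112 + 798 + 973 + 225 = 4539
e = 4539 / (4539 + 289) = 4539 / 4828 = 0.9401
e × U → 0.9401 × 245 = 230.32
Denom → 4539 + 230.32 = 4769.32
RR3 = 2431 / 4769.32 = 0.5097

51.0%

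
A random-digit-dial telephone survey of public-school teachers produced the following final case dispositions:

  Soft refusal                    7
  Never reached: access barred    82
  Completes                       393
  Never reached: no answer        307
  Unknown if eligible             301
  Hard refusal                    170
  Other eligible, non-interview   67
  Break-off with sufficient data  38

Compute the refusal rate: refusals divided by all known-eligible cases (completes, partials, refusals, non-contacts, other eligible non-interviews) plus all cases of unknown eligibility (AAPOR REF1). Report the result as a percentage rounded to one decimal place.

13.0%

Refusals = 170 + 7 = 177
No contact after all attempts = 307 + 82 = 389
Num → 177
Denom → 393 + 38 + 177 + 389 + 67 + 301 = 1365
REF1 = 177 / 1365 = 0.1297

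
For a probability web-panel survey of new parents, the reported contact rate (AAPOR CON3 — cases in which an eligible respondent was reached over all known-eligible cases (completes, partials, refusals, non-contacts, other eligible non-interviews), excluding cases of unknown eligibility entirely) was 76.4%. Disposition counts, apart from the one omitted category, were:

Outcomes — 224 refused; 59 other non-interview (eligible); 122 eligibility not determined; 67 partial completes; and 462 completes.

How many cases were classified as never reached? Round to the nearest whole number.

251

Num: 462 + 67 + 224 + 59 = 812
CON3 = 812 / D = 0.764
D = 812 / 0.764 = 1062.8
Remaining denominator categories sum to 812
never reached = 1062.8 − 812 ≈ 251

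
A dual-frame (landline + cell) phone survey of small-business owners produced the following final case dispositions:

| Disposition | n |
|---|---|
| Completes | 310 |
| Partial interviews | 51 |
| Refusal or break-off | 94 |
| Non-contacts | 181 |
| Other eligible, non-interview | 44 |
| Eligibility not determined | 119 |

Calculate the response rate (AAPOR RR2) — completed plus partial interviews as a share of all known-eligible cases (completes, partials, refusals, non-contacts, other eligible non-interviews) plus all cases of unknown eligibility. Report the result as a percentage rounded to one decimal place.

45.2%

Num → 310 + 51 = 361
Denom → 310 + 51 + 94 + 181 + 44 + 119 = 799
RR2 = 361 / 799 = 0.4518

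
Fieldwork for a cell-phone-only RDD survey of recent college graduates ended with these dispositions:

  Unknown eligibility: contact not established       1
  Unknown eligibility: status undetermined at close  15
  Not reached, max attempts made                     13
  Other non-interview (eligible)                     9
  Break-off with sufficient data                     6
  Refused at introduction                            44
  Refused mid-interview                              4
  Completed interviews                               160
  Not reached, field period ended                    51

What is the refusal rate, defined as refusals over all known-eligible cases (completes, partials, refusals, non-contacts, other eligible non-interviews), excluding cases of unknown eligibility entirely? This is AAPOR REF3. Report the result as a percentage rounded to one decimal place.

Refused = 44 + 4 = 48
Non-contacts = 51 + 13 = 64
Undetermined eligibility = 1 + 15 = 16
Top: 48
Denom: 160 + 6 + 48 + 64 + 9 = 287
REF3 = 48 / 287 = 0.1672

16.7%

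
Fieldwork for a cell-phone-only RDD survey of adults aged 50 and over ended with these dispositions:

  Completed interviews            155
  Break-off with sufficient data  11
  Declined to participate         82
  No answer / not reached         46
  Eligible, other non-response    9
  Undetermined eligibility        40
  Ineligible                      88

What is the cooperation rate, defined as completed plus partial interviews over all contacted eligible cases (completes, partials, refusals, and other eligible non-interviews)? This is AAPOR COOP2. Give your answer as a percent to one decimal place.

Top = 155 + 11 = 166
Denom = 155 + 11 + 82 + 9 = 257
COOP2 = 166 / 257 = 0.6459

64.6%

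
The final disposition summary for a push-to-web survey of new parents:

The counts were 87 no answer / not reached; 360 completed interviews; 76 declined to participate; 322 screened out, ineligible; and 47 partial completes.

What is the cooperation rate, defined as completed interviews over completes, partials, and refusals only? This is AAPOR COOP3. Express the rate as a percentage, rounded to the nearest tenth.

Numerator: 360
Base: 360 + 47 + 76 = 483
COOP3 = 360 / 483 = 0.7453

74.5%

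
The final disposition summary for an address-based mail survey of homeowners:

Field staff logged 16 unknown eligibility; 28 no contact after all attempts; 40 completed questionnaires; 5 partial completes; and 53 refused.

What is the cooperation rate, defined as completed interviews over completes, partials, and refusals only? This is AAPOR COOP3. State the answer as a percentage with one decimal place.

Numerator = 40
Denom = 40 + 5 + 53 = 98
COOP3 = 40 / 98 = 0.4082

40.8%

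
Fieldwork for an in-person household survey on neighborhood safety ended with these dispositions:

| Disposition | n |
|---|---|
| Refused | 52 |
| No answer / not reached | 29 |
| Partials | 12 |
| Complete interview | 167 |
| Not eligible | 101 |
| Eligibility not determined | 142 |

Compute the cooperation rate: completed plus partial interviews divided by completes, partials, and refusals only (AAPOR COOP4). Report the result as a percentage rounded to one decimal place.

77.5%

Num = 167 + 12 = 179
Base = 167 + 12 + 52 = 231
COOP4 = 179 / 231 = 0.7749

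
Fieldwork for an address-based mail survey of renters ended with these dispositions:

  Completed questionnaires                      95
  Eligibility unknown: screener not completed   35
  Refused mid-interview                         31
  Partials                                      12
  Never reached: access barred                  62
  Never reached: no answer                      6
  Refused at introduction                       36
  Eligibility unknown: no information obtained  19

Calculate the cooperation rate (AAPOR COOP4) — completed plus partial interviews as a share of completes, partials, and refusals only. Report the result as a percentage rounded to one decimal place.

Refusal or break-off = 36 + 31 = 67
Non-contacts = 6 + 62 = 68
Unknown eligibility = 35 + 19 = 54
Numerator = 95 + 12 = 107
Base = 95 + 12 + 67 = 174
COOP4 = 107 / 174 = 0.6149

61.5%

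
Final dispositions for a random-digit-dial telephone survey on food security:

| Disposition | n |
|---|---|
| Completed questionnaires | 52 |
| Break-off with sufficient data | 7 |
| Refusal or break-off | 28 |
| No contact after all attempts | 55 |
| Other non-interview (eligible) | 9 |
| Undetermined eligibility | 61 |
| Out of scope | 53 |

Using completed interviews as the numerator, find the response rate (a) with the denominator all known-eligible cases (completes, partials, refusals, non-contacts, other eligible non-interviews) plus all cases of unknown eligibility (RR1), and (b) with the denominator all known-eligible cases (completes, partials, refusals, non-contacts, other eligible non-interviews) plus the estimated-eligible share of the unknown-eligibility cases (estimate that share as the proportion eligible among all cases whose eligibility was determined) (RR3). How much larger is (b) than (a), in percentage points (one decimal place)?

2.0

Top: 52
Base: 52 + 7 + 28 + 55 + 9 + 61 = 212
RR1 = 52 / 212 = 0.2453
Eligible (known): 52 + 7 + 28 + 55 + 9 = 151
e = 151 / (151 + 53) = 151 / 204 = 0.7402
Estimated eligible among unknowns: 0.7402 × 61 = 45.15
Base: 151 + 45.15 = 196.15
RR3 = 52 / 196.15 = 0.2651
Difference = 26.51 − 24.53 = 1.98 percentage points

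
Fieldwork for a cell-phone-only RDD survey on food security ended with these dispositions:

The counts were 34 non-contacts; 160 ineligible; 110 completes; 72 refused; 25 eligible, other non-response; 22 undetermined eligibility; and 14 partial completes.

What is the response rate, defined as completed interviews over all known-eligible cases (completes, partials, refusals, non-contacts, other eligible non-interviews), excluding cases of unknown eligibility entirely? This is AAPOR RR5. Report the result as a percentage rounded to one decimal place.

43.1%

Numerator = 110
Denominator = 110 + 14 + 72 + 34 + 25 = 255
RR5 = 110 / 255 = 0.4314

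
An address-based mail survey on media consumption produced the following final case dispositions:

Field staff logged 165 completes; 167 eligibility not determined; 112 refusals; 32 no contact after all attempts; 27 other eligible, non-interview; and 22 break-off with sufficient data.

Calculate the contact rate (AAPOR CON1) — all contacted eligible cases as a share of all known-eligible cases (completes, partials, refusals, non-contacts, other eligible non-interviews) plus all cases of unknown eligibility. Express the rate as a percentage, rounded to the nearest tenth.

62.1%

Numerator: 165 + 22 + 112 + 27 = 326
Denominator: 165 + 22 + 112 + 32 + 27 + 167 = 525
CON1 = 326 / 525 = 0.6210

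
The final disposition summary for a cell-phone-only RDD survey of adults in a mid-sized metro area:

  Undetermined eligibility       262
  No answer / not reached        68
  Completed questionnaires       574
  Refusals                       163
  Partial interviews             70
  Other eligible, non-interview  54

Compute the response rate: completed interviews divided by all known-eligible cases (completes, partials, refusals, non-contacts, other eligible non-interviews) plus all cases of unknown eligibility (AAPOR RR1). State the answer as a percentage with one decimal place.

48.2%

Num: 574
Base: 574 + 70 + 163 + 68 + 54 + 262 = 1191
RR1 = 574 / 1191 = 0.4819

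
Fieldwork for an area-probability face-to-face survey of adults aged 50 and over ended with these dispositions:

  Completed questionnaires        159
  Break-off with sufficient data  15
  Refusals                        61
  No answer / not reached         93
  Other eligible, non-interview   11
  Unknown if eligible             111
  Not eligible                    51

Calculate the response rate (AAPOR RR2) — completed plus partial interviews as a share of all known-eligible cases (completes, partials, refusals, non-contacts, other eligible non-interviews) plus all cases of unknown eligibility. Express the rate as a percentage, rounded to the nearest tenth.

38.7%

Num: 159 + 15 = 174
Denom: 159 + 15 + 61 + 93 + 11 + 111 = 450
RR2 = 174 / 450 = 0.3867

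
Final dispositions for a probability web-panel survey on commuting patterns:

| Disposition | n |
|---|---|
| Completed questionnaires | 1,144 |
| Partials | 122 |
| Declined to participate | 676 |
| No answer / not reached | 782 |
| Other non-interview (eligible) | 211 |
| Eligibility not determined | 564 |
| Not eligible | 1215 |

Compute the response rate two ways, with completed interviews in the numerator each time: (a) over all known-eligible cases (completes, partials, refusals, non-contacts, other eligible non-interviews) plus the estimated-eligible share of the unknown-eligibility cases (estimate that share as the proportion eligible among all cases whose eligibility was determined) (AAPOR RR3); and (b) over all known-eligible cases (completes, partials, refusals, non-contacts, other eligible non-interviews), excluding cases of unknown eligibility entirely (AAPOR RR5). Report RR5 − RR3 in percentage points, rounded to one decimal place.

Num → 1144
Known eligible → 1144 + 122 + 676 + 782 + 211 = 2935
e = 2935 / (2935 + 1215) = 2935 / 4150 = 0.7072
e × U → 0.7072 × 564 = 398.86
Denominator → 2935 + 398.86 = 3333.86
RR3 = 1144 / 3333.86 = 0.3431
Denominator → 1144 + 122 + 676 + 782 + 211 = 2935
RR5 = 1144 / 2935 = 0.3898
Difference = 38.98 − 34.31 = 4.67 percentage points

4.7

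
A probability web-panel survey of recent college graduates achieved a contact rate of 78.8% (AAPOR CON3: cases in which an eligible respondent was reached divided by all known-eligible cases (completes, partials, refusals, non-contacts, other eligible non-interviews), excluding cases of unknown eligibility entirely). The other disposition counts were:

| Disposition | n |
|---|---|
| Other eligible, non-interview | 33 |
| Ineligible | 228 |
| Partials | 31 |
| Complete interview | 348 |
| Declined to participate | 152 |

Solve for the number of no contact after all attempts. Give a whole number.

Top: 348 + 31 + 152 + 33 = 564
CON3 = 564 / D = 0.788
D = 564 / 0.788 = 715.7
Remaining denominator categories sum to 564
no contact after all attempts = 715.7 − 564 ≈ 152

152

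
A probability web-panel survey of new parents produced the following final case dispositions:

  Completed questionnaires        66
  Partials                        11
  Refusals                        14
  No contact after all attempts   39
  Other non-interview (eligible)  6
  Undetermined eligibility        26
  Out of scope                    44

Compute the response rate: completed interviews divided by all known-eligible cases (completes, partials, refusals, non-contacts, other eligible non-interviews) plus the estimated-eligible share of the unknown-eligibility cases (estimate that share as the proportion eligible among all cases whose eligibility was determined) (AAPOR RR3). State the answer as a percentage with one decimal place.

42.4%

Numerator → 66
Known eligible → 66 + 11 + 14 + 39 + 6 = 136
e = 136 / (136 + 44) = 136 / 180 = 0.7556
Eligible share of unknowns → 0.7556 × 26 = 19.65
Base → 136 + 19.65 = 155.65
RR3 = 66 / 155.65 = 0.4240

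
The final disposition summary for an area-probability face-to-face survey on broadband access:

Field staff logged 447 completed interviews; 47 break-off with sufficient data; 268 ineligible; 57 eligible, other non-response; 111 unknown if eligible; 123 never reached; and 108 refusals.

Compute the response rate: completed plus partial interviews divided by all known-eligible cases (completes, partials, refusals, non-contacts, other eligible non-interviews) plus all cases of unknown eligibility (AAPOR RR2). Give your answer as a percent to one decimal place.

55.3%

Num → 447 + 47 = 494
Denom → 447 + 47 + 108 + 123 + 57 + 111 = 893
RR2 = 494 / 893 = 0.5532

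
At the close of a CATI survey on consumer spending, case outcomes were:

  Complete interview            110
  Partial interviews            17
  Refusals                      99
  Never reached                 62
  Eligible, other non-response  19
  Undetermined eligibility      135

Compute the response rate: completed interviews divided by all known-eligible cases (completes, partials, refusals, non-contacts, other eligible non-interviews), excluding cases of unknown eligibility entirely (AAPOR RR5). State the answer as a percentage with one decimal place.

Num → 110
Base → 110 + 17 + 99 + 62 + 19 = 307
RR5 = 110 / 307 = 0.3583

35.8%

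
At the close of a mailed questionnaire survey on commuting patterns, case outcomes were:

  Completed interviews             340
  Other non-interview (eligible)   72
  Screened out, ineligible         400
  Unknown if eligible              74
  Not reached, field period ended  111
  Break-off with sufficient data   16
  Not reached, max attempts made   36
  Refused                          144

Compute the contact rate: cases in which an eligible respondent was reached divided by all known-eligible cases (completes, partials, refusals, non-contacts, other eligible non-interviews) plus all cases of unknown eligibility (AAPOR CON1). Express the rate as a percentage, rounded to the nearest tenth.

72.1%

Never reached = 111 + 36 = 147
Top = 340 + 16 + 144 + 72 = 572
Denominator = 340 + 16 + 144 + 147 + 72 + 74 = 793
CON1 = 572 / 793 = 0.7213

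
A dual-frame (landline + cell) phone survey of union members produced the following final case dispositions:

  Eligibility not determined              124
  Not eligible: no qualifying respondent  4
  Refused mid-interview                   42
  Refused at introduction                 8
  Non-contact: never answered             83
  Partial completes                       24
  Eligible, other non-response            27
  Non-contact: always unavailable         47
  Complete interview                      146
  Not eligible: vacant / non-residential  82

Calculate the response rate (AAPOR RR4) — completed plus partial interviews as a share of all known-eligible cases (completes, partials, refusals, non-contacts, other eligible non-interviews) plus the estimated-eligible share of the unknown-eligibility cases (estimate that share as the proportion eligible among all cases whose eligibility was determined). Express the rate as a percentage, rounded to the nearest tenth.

Refused = 8 + 42 = 50
No answer / not reached = 83 + 47 = 130
Screened out, ineligible = 4 + 82 = 86
Top = 146 + 24 = 170
Determined eligible = 146 + 24 + 50 + 130 + 27 = 377
e = 377 / (377 + 86) = 377 / 463 = 0.8143
Eligible share of unknowns = 0.8143 × 124 = 100.97
Base = 377 + 100.97 = 477.97
RR4 = 170 / 477.97 = 0.3557

35.6%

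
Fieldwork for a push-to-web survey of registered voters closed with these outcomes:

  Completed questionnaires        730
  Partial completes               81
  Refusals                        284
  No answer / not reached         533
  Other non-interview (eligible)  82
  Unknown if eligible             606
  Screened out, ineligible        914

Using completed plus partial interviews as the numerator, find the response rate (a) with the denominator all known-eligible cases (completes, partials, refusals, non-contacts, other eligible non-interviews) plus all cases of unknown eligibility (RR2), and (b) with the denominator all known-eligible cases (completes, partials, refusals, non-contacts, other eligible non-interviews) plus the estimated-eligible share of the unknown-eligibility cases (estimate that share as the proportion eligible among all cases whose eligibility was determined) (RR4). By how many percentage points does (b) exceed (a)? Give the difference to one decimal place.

Numerator → 730 + 81 = 811
Base → 730 + 81 + 284 + 533 + 82 + 606 = 2316
RR2 = 811 / 2316 = 0.3502
Eligible (known) → 730 + 81 + 284 + 533 + 82 = 1710
e = 1710 / (1710 + 914) = 1710 / 2624 = 0.6517
e × U → 0.6517 × 606 = 394.93
Base → 1710 + 394.93 = 2104.93
RR4 = 811 / 2104.93 = 0.3853
Difference = 38.53 − 35.02 = 3.51 percentage points

3.5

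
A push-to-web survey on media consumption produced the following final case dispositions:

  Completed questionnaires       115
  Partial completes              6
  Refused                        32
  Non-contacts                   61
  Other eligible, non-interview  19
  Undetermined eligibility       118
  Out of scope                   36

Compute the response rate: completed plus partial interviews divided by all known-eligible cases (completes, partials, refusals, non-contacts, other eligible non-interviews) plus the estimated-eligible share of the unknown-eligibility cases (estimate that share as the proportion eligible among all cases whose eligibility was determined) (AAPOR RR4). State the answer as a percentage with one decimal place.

Top → 115 + 6 = 121
Eligible (known) → 115 + 6 + 32 + 61 + 19 = 233
e = 233 / (233 + 36) = 233 / 269 = 0.8662
Estimated eligible among unknowns → 0.8662 × 118 = 102.21
Base → 233 + 102.21 = 335.21
RR4 = 121 / 335.21 = 0.3610

36.1%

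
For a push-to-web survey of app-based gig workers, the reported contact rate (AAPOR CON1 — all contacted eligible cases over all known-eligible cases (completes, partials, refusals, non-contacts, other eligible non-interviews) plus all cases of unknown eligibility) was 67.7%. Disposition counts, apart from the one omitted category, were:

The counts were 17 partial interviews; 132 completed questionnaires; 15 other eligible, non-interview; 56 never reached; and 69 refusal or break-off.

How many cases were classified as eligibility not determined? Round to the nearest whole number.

Num = 132 + 17 + 69 + 15 = 233
CON1 = 233 / D = 0.677
D = 233 / 0.677 = 344.2
Other denominator terms total 289
eligibility not determined = 344.2 − 289 ≈ 55

55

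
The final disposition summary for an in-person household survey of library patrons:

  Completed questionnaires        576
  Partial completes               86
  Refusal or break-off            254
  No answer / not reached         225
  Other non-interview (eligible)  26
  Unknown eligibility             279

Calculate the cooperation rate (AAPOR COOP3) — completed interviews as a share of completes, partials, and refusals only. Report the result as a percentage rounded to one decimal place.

Num = 576
Denom = 576 + 86 + 254 = 916
COOP3 = 576 / 916 = 0.6288

62.9%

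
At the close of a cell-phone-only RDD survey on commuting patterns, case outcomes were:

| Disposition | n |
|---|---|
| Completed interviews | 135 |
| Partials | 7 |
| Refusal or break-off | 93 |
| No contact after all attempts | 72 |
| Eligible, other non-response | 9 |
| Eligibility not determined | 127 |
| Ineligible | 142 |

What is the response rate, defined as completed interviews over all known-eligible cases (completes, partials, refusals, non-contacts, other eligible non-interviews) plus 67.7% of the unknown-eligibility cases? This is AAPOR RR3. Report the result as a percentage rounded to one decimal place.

33.6%

Num: 135
Determined eligible: 135 + 7 + 93 + 72 + 9 = 316
e × U: 0.6770 × 127 = 85.98
Denominator: 316 + 85.98 = 401.98
RR3 = 135 / 401.98 = 0.3358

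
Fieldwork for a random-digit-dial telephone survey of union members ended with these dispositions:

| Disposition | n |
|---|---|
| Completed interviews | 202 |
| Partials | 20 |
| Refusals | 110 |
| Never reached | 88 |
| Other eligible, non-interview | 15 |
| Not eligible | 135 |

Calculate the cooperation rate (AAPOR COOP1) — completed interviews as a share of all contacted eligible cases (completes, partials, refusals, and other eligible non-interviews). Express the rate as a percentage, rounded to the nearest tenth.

Top = 202
Denom = 202 + 20 + 110 + 15 = 347
COOP1 = 202 / 347 = 0.5821

58.2%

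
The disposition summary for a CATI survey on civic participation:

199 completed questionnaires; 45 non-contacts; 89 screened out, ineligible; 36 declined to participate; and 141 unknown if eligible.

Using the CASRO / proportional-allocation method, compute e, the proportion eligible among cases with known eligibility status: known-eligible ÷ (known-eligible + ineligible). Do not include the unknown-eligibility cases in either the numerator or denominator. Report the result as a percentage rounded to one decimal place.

Determined eligible = 199 + 36 + 45 = 280
e = 280 / (280 + 89) = 280 / 369 = 0.7588

75.9%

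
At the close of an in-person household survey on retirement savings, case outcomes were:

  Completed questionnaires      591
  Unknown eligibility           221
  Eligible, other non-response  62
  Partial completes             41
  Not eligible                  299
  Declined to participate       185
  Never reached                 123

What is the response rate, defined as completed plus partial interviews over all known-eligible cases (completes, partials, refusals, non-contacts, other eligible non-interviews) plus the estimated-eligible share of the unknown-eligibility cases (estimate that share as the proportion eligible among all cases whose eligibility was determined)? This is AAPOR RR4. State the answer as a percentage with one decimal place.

53.9%

Numerator = 591 + 41 = 632
Eligible (known) = 591 + 41 + 185 + 123 + 62 = 1002
e = 1002 / (1002 + 299) = 1002 / 1301 = 0.7702
Estimated eligible among unknowns = 0.7702 × 221 = 170.21
Base = 1002 + 170.21 = 1172.21
RR4 = 632 / 1172.21 = 0.5392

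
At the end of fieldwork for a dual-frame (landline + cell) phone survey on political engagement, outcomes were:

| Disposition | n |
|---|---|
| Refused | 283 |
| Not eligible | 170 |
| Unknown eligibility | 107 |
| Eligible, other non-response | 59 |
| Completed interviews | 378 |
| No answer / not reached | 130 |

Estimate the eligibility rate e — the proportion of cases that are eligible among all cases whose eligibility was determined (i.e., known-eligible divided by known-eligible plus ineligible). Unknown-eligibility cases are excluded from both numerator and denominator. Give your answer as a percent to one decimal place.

Determined eligible: 378 + 283 + 130 + 59 = 850
e = 850 / (850 + 170) = 850 / 1020 = 0.8333

83.3%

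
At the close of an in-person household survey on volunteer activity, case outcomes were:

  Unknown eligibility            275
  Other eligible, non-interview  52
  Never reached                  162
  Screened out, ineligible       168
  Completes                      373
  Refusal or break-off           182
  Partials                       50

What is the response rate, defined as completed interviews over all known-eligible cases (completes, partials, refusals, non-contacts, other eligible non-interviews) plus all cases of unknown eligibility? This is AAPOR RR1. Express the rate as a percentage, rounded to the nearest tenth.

34.1%

Numerator: 373
Denominator: 373 + 50 + 182 + 162 + 52 + 275 = 1094
RR1 = 373 / 1094 = 0.3410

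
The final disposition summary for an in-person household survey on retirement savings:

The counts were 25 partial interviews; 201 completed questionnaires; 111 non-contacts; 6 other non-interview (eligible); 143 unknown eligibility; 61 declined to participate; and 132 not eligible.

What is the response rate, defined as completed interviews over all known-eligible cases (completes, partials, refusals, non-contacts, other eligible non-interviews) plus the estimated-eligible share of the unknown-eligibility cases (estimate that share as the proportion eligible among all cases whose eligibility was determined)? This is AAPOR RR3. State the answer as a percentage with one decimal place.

Num → 201
Eligible (known) → 201 + 25 + 61 + 111 + 6 = 404
e = 404 / (404 + 132) = 404 / 536 = 0.7537
e × U → 0.7537 × 143 = 107.78
Denom → 404 + 107.78 = 511.78
RR3 = 201 / 511.78 = 0.3927

39.3%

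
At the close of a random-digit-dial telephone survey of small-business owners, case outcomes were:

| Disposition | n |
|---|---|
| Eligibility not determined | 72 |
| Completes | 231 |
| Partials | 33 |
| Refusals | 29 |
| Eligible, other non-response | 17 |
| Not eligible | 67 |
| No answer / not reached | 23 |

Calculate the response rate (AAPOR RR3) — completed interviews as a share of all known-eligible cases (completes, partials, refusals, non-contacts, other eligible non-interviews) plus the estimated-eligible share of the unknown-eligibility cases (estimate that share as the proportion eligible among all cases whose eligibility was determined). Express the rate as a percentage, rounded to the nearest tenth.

58.8%

Top → 231
Eligible (known) → 231 + 33 + 29 + 23 + 17 = 333
e = 333 / (333 + 67) = 333 / 400 = 0.8325
Estimated eligible among unknowns → 0.8325 × 72 = 59.94
Denominator → 333 + 59.94 = 392.94
RR3 = 231 / 392.94 = 0.5879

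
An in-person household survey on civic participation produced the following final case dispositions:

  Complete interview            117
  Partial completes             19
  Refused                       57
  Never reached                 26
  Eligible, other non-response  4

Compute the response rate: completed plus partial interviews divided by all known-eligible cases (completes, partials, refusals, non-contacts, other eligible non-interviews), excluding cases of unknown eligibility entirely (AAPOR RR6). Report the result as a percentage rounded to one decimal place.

61.0%

Num: 117 + 19 = 136
Denominator: 117 + 19 + 57 + 26 + 4 = 223
RR6 = 136 / 223 = 0.6099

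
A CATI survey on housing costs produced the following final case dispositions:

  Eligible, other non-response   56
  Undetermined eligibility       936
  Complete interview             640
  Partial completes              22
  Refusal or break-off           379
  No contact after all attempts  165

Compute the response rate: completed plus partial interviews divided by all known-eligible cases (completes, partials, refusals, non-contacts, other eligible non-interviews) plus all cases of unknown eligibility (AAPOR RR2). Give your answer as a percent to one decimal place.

Top = 640 + 22 = 662
Base = 640 + 22 + 379 + 165 + 56 + 936 = 2198
RR2 = 662 / 2198 = 0.3012

30.1%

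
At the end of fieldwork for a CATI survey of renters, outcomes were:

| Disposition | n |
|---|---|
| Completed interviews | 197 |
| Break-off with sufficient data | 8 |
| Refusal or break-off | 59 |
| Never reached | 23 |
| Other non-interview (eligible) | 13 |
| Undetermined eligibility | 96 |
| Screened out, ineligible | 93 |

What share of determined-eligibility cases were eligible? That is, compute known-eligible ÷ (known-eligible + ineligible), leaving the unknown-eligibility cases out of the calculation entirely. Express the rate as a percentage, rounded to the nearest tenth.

Known eligible: 197 + 8 + 59 + 23 + 13 = 300
e = 300 / (300 + 93) = 300 / 393 = 0.7634

76.3%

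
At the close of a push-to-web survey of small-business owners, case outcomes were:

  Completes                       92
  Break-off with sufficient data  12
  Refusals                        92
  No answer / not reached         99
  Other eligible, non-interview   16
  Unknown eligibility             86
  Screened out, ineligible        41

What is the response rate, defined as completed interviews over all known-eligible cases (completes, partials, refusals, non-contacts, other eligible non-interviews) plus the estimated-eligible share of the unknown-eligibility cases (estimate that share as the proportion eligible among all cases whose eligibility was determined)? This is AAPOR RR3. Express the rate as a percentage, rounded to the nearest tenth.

Numerator = 92
Determined eligible = 92 + 12 + 92 + 99 + 16 = 311
e = 311 / (311 + 41) = 311 / 352 = 0.8835
Eligible share of unknowns = 0.8835 × 86 = 75.98
Denom = 311 + 75.98 = 386.98
RR3 = 92 / 386.98 = 0.2377

23.8%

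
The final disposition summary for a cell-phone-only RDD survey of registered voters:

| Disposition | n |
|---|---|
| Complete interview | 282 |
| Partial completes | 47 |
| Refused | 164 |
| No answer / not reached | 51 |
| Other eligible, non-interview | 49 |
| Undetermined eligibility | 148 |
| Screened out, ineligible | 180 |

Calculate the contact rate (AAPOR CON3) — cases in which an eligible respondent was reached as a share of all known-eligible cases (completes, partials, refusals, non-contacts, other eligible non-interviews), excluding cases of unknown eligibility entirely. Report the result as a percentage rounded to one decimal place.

Num: 282 + 47 + 164 + 49 = 542
Denominator: 282 + 47 + 164 + 51 + 49 = 593
CON3 = 542 / 593 = 0.9140

91.4%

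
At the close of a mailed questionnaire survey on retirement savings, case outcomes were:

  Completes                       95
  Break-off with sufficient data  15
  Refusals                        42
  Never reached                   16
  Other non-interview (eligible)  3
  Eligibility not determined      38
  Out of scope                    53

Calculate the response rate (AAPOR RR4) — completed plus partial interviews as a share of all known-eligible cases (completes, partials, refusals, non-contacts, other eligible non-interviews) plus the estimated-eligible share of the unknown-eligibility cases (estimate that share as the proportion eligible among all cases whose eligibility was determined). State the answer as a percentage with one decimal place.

Top → 95 + 15 = 110
Known eligible → 95 + 15 + 42 + 16 + 3 = 171
e = 171 / (171 + 53) = 171 / 224 = 0.7634
e × U → 0.7634 × 38 = 29.01
Base → 171 + 29.01 = 200.01
RR4 = 110 / 200.01 = 0.5500

55.0%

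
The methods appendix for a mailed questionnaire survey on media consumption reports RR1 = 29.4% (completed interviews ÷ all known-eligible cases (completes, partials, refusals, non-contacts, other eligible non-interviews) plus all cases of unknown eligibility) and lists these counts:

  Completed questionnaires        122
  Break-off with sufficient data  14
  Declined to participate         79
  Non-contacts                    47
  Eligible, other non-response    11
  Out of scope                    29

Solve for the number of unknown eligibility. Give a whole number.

142

RR1 = 122 / D = 0.294
D = 122 / 0.294 = 415.0
Remaining denominator categories sum to 273
unknown eligibility = 415.0 − 273 ≈ 142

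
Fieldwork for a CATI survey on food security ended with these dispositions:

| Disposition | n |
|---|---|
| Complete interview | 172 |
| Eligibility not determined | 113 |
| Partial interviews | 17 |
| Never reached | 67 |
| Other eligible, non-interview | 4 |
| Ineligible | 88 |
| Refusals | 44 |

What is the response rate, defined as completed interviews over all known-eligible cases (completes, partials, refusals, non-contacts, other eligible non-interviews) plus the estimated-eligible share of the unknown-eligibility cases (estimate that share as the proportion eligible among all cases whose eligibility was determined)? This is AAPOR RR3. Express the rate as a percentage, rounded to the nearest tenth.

Num = 172
Eligible (known) = 172 + 17 + 44 + 67 + 4 = 304
e = 304 / (304 + 88) = 304 / 392 = 0.7755
Estimated eligible among unknowns = 0.7755 × 113 = 87.63
Base = 304 + 87.63 = 391.63
RR3 = 172 / 391.63 = 0.4392

43.9%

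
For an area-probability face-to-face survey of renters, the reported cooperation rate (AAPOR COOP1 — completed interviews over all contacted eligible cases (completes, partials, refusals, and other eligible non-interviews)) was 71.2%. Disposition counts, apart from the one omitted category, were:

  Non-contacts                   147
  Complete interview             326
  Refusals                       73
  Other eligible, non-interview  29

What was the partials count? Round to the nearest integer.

COOP1 = 326 / D = 0.712
D = 326 / 0.712 = 457.9
Rest of base = 428
partials = 457.9 − 428 ≈ 30

30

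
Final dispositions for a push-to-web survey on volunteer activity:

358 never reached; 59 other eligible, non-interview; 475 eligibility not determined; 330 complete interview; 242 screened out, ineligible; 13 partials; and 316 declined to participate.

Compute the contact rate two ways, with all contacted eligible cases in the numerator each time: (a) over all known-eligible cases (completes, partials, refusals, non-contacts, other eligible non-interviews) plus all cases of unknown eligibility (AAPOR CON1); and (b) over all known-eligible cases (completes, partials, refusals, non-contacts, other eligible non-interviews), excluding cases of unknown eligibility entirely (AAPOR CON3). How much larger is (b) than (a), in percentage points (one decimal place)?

Numerator → 330 + 13 + 316 + 59 = 718
Base → 330 + 13 + 316 + 358 + 59 + 475 = 1551
CON1 = 718 / 1551 = 0.4629
Base → 330 + 13 + 316 + 358 + 59 = 1076
CON3 = 718 / 1076 = 0.6673
Difference = 66.73 − 46.29 = 20.44 percentage points

20.4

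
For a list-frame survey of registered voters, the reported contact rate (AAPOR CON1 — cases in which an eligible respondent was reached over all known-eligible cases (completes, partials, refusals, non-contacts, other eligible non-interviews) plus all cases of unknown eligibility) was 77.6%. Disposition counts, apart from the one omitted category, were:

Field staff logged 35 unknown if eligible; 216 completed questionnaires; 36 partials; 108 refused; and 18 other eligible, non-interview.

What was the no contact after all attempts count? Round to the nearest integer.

74

Top = 216 + 36 + 108 + 18 = 378
CON1 = 378 / D = 0.776
D = 378 / 0.776 = 487.1
Remaining denominator categories sum to 413
no contact after all attempts = 487.1 − 413 ≈ 74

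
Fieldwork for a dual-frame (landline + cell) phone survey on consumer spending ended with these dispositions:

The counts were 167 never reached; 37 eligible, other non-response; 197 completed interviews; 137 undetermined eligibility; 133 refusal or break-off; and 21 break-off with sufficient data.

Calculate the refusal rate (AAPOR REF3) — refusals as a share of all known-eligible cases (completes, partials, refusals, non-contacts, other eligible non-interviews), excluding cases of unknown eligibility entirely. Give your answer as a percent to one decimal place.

Num = 133
Base = 197 + 21 + 133 + 167 + 37 = 555
REF3 = 133 / 555 = 0.2396

24.0%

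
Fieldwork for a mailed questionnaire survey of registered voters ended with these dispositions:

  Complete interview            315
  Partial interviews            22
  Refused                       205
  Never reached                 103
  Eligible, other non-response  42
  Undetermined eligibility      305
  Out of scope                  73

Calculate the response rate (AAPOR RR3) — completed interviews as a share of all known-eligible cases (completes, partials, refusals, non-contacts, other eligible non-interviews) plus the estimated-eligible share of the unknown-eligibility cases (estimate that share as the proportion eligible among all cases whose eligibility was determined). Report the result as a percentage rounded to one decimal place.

32.7%

Numerator: 315
Known eligible: 315 + 22 + 205 + 103 + 42 = 687
e = 687 / (687 + 73) = 687 / 760 = 0.9039
e × U: 0.9039 × 305 = 275.69
Denominator: 687 + 275.69 = 962.69
RR3 = 315 / 962.69 = 0.3272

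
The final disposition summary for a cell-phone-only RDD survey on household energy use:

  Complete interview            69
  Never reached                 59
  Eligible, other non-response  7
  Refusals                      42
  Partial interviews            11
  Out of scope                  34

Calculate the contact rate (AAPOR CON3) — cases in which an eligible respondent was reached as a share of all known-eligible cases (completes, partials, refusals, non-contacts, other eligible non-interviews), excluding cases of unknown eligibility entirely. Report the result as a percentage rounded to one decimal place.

Numerator = 69 + 11 + 42 + 7 = 129
Denominator = 69 + 11 + 42 + 59 + 7 = 188
CON3 = 129 / 188 = 0.6862

68.6%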